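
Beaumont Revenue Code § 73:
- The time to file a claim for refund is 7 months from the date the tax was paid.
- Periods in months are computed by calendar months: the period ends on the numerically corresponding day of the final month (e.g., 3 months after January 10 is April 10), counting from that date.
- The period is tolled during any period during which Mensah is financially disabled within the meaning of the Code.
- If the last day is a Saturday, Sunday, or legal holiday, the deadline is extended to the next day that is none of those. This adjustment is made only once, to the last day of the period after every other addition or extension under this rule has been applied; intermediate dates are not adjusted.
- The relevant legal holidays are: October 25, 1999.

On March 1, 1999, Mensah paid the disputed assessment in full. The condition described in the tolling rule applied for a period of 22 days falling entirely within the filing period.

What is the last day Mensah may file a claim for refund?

7 months after March 1, 1999 is October 1, 1999.
Tolling adds 22 days: October 1, 1999 + 22 days = October 23, 1999.
October 23, 1999 is Saturday; October 24, 1999 is Sunday; October 25, 1999 is a listed holiday. The next qualifying day is October 26, 1999.

October 26, 1999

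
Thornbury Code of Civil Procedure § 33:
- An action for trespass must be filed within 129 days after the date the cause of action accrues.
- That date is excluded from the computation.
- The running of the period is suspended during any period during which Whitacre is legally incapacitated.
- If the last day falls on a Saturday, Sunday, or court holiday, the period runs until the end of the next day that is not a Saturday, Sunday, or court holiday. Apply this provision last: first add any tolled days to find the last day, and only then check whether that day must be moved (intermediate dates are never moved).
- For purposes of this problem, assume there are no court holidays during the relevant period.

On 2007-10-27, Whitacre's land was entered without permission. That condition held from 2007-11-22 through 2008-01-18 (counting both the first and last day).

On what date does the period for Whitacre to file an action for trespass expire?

129 days after 2007-10-27 is March 4, 2008.
From November 22, 2007 through January 18, 2008 inclusive is 58 days; tolling adds 58 days: March 4, 2008 + 58 days = May 1, 2008.
May 1, 2008 is a Thursday and not a court holiday, so no extension applies.

May 1, 2008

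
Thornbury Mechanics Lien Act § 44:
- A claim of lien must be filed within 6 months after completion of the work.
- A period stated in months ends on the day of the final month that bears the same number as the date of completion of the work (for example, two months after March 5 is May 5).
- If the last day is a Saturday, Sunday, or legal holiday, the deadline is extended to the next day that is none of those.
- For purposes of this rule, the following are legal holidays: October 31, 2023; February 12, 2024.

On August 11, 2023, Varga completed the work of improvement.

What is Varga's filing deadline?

6 months after August 11, 2023 is February 11, 2024.
February 11, 2024 is Sunday; February 12, 2024 is a listed holiday. The next qualifying day is February 13, 2024.

February 13, 2024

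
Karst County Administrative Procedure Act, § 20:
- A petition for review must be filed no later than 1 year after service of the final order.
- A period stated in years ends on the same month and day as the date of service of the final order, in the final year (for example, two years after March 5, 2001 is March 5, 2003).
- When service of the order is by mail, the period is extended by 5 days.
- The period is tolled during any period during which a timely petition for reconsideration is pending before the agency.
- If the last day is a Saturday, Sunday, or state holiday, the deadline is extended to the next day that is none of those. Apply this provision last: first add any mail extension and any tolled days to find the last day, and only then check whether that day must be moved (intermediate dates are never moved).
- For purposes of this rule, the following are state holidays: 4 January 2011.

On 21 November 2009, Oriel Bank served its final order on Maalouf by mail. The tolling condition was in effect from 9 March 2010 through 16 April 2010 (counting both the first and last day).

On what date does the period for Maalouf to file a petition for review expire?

January 5, 2011

1 year after 21 November 2009 is November 21, 2010.
Service was by mail, adding 5 days: November 21, 2010 + 5 days = November 26, 2010.
From March 9, 2010 through April 16, 2010 inclusive is 39 days; tolling adds 39 days: November 26, 2010 + 39 days = January 4, 2011.
January 4, 2011 is a listed holiday. The next qualifying day is January 5, 2011.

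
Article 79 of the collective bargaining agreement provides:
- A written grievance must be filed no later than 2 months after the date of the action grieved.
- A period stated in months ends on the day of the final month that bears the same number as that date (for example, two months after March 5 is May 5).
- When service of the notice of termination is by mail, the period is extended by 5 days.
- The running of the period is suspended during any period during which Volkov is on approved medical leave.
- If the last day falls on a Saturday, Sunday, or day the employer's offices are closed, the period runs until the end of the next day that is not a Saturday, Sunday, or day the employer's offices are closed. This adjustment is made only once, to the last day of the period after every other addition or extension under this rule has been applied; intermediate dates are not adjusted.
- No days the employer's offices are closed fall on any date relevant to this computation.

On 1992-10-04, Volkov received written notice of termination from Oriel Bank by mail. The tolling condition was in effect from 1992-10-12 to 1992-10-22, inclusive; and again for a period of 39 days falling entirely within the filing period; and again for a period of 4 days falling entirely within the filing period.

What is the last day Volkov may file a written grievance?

2 months after 1992-10-04 is December 4, 1992.
Service was by mail, adding 5 days: December 4, 1992 + 5 days = December 9, 1992.
From October 12, 1992 through October 22, 1992 inclusive is 11 days; tolling adds 11 days: December 9, 1992 + 11 days = December 20, 1992.
Tolling adds 39 days: December 20, 1992 + 39 days = January 28, 1993.
Tolling adds 4 days: January 28, 1993 + 4 days = February 1, 1993.
February 1, 1993 is a Monday and not a day the employer's offices are closed, so no extension applies.

February 1, 1993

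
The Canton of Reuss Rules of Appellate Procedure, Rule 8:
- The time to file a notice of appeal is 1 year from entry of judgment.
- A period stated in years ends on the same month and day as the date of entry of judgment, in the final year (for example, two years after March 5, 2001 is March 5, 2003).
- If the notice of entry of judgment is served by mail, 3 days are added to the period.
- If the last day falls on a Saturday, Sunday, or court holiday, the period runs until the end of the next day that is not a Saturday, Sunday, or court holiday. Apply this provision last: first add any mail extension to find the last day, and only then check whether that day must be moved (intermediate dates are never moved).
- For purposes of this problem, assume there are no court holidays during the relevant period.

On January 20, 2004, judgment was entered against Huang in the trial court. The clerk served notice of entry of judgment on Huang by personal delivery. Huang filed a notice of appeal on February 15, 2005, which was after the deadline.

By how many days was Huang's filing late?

26 days

1 year after January 20, 2004 is January 20, 2005.
Service was not by mail, so no mail extension applies.
January 20, 2005 is a Thursday and not a court holiday, so no extension applies.
The deadline is January 20, 2005; from January 20, 2005 to February 15, 2005 is 26 days.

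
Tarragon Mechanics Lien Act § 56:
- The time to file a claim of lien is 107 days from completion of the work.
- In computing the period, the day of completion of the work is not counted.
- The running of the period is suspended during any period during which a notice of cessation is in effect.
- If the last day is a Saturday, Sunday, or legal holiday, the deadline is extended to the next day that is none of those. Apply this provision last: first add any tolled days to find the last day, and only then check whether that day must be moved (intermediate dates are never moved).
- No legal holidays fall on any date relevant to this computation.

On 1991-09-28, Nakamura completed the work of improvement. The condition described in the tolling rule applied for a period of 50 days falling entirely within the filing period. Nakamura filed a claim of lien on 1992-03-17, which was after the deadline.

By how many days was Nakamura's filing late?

107 days after 1991-09-28 is January 13, 1992.
Tolling adds 50 days: January 13, 1992 + 50 days = March 3, 1992.
March 3, 1992 is a Tuesday and not a legal holiday, so no extension applies.
The deadline is March 3, 1992; from March 3, 1992 to March 17, 1992 is 14 days.

14 days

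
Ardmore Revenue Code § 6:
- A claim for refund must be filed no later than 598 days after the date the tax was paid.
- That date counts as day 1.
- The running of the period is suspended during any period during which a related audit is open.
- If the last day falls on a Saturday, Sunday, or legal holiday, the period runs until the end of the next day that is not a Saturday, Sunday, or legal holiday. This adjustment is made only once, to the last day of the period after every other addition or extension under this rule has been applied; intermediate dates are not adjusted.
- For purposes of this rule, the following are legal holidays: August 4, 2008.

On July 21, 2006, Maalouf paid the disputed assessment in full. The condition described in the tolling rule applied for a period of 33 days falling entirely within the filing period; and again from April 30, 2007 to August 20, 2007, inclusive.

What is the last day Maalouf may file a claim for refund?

August 5, 2008

Counting July 21, 2006 as day 1, day 598 is March 9, 2008.
Tolling adds 33 days: March 9, 2008 + 33 days = April 11, 2008.
From April 30, 2007 through August 20, 2007 inclusive is 113 days; tolling adds 113 days: April 11, 2008 + 113 days = August 2, 2008.
August 2, 2008 is Saturday; August 3, 2008 is Sunday; August 4, 2008 is a listed holiday. The next qualifying day is August 5, 2008.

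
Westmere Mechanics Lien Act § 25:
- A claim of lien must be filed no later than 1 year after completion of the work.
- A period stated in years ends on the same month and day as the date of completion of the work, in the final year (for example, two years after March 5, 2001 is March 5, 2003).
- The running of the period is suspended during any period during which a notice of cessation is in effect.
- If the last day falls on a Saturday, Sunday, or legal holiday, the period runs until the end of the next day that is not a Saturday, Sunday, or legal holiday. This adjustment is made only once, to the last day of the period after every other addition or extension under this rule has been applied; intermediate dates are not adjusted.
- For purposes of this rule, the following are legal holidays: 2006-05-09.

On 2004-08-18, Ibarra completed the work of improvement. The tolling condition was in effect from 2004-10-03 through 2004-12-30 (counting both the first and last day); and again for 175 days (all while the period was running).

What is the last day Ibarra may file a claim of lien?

May 10, 2006

1 year after 2004-08-18 is August 18, 2005.
From October 3, 2004 through December 30, 2004 inclusive is 89 days; tolling adds 89 days: August 18, 2005 + 89 days = November 15, 2005.
Tolling adds 175 days: November 15, 2005 + 175 days = May 9, 2006.
May 9, 2006 is a listed holiday. The next qualifying day is May 10, 2006.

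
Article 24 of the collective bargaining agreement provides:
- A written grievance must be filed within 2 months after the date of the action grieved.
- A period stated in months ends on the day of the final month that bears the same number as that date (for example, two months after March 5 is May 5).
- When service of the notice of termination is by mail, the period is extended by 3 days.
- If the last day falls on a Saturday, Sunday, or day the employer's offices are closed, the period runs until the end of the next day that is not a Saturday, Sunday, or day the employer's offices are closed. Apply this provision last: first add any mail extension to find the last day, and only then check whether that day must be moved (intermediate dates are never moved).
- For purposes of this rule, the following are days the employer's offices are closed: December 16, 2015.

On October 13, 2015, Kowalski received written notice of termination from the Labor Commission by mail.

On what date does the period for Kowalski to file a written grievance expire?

2 months after October 13, 2015 is December 13, 2015.
Service was by mail, adding 3 days: December 13, 2015 + 3 days = December 16, 2015.
December 16, 2015 is a listed holiday. The next qualifying day is December 17, 2015.

December 17, 2015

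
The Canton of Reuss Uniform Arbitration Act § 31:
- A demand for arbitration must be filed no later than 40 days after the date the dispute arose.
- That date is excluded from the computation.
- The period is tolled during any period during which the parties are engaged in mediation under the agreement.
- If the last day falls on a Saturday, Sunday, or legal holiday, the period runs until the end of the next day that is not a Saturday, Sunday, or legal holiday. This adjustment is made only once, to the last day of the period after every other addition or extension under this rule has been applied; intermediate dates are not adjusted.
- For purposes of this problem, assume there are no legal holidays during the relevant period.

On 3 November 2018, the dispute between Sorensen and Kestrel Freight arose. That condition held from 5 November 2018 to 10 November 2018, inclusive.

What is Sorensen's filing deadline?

December 19, 2018

40 days after 3 November 2018 is December 13, 2018.
From November 5, 2018 through November 10, 2018 inclusive is 6 days; tolling adds 6 days: December 13, 2018 + 6 days = December 19, 2018.
December 19, 2018 is a Wednesday and not a legal holiday, so no extension applies.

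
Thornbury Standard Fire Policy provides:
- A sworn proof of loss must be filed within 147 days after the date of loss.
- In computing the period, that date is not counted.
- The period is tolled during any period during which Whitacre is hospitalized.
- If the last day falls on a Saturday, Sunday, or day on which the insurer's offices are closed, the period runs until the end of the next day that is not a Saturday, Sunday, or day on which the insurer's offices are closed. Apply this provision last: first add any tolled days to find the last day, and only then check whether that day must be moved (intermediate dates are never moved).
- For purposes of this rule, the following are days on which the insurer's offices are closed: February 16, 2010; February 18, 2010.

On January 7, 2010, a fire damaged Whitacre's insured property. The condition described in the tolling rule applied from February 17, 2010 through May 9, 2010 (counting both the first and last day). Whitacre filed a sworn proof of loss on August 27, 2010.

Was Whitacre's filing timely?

No

147 days after January 7, 2010 is June 3, 2010.
From February 17, 2010 through May 9, 2010 inclusive is 82 days; tolling adds 82 days: June 3, 2010 + 82 days = August 24, 2010.
August 24, 2010 is a Tuesday and not a day on which the insurer's offices are closed, so no extension applies.
The deadline is August 24, 2010; the filing on August 27, 2010 is after that date.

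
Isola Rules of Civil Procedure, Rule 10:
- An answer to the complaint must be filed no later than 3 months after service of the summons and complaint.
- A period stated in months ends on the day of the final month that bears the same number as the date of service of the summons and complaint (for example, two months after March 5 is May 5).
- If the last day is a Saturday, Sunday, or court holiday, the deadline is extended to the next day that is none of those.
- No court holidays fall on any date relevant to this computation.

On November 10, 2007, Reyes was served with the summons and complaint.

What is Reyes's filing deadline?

February 11, 2008

3 months after November 10, 2007 is February 10, 2008.
February 10, 2008 is Sunday. The next qualifying day is February 11, 2008.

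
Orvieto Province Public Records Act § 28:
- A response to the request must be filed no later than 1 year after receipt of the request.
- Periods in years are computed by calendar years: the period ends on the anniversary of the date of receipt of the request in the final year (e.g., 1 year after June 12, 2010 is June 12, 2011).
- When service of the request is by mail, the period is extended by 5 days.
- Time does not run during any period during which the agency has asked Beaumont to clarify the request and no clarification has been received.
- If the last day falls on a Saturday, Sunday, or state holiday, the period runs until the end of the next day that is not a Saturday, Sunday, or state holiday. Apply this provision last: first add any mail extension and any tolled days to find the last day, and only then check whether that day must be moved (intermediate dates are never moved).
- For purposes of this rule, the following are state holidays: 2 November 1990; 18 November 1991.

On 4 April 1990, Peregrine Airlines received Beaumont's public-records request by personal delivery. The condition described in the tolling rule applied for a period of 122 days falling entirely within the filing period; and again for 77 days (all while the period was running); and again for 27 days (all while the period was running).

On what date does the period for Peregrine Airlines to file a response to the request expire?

November 19, 1991

1 year after 4 April 1990 is April 4, 1991.
Service was not by mail, so no mail extension applies.
Tolling adds 122 days: April 4, 1991 + 122 days = August 4, 1991.
Tolling adds 77 days: August 4, 1991 + 77 days = October 20, 1991.
Tolling adds 27 days: October 20, 1991 + 27 days = November 16, 1991.
November 16, 1991 is Saturday; November 17, 1991 is Sunday; November 18, 1991 is a listed holiday. The next qualifying day is November 19, 1991.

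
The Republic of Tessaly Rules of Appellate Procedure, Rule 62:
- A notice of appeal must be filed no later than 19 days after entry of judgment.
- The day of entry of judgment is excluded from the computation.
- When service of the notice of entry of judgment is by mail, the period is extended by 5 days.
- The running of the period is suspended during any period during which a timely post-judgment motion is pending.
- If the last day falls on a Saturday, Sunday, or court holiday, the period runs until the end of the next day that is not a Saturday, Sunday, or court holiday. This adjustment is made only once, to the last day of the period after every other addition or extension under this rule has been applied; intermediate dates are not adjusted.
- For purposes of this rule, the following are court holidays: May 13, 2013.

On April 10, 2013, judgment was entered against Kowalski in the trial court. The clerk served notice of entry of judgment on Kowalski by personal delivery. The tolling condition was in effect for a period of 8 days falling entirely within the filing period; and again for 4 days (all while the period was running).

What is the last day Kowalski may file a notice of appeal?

19 days after April 10, 2013 is April 29, 2013.
Service was not by mail, so no mail extension applies.
Tolling adds 8 days: April 29, 2013 + 8 days = May 7, 2013.
Tolling adds 4 days: May 7, 2013 + 4 days = May 11, 2013.
May 11, 2013 is Saturday; May 12, 2013 is Sunday; May 13, 2013 is a listed holiday. The next qualifying day is May 14, 2013.

May 14, 2013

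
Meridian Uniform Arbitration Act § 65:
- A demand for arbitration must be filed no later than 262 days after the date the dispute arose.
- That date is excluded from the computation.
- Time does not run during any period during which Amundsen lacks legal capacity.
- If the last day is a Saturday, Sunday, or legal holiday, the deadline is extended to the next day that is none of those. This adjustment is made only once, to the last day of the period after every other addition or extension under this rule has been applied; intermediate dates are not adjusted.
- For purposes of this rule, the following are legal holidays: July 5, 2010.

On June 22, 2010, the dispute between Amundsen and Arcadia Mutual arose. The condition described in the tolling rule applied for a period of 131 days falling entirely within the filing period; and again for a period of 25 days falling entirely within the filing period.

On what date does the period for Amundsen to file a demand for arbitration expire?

262 days after June 22, 2010 is March 11, 2011.
Tolling adds 131 days: March 11, 2011 + 131 days = July 20, 2011.
Tolling adds 25 days: July 20, 2011 + 25 days = August 14, 2011.
August 14, 2011 is Sunday. The next qualifying day is August 15, 2011.

August 15, 2011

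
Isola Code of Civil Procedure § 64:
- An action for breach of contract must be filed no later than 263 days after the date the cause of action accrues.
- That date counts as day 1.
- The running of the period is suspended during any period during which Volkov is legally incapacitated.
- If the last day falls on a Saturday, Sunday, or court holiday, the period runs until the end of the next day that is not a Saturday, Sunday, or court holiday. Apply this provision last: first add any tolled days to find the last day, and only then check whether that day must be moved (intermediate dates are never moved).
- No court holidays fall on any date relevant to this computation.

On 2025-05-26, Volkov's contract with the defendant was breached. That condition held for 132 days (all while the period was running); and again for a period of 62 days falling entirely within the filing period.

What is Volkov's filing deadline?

Counting 2025-05-26 as day 1, day 263 is February 12, 2026.
Tolling adds 132 days: February 12, 2026 + 132 days = June 24, 2026.
Tolling adds 62 days: June 24, 2026 + 62 days = August 25, 2026.
August 25, 2026 is a Tuesday and not a court holiday, so no extension applies.

August 25, 2026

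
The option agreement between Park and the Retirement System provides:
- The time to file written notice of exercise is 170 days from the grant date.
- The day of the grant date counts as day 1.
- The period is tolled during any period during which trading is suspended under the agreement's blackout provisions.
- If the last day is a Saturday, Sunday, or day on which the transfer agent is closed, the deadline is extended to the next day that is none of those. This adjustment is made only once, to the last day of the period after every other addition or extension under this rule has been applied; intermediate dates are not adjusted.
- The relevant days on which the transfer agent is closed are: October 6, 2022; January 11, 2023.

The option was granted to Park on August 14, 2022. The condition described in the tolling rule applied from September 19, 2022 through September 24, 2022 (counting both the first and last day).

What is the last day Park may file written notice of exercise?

February 6, 2023

Counting August 14, 2022 as day 1, day 170 is January 30, 2023.
From September 19, 2022 through September 24, 2022 inclusive is 6 days; tolling adds 6 days: January 30, 2023 + 6 days = February 5, 2023.
February 5, 2023 is Sunday. The next qualifying day is February 6, 2023.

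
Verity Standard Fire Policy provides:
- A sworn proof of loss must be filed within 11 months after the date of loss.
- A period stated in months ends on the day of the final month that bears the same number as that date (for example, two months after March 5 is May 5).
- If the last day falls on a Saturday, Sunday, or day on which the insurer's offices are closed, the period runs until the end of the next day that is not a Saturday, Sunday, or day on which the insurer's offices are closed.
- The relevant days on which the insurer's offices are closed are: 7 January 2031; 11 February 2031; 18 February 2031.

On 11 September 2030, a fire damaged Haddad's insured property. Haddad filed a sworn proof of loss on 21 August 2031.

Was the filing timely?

No

11 months after 11 September 2030 is August 11, 2031.
August 11, 2031 is a Monday and not a day on which the insurer's offices are closed, so no extension applies.
The deadline is August 11, 2031; the filing on August 21, 2031 is after that date.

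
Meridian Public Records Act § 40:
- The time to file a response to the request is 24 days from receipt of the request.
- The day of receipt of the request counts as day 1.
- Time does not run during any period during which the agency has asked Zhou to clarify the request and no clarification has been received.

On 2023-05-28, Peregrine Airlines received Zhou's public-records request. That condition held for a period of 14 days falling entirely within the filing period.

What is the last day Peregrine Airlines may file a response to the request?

Counting 2023-05-28 as day 1, day 24 is June 20, 2023.
Tolling adds 14 days: June 20, 2023 + 14 days = July 4, 2023.

July 4, 2023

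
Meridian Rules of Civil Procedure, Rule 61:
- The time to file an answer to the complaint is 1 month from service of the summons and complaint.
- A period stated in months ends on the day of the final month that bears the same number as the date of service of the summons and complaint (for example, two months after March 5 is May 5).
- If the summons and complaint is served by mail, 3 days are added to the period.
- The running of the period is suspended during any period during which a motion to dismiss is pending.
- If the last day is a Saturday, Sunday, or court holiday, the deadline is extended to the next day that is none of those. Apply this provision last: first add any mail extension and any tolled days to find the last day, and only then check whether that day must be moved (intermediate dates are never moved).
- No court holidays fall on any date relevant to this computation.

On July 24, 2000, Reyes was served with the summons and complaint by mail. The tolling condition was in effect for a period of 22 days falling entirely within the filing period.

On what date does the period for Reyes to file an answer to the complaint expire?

1 month after July 24, 2000 is August 24, 2000.
Service was by mail, adding 3 days: August 24, 2000 + 3 days = August 27, 2000.
Tolling adds 22 days: August 27, 2000 + 22 days = September 18, 2000.
September 18, 2000 is a Monday and not a court holiday, so no extension applies.

September 18, 2000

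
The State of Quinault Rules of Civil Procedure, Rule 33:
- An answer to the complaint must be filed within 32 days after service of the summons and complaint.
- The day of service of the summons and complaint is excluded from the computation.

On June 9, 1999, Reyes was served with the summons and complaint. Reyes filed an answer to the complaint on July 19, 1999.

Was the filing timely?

No

32 days after June 9, 1999 is July 11, 1999.
The deadline is July 11, 1999; the filing on July 19, 1999 is after that date.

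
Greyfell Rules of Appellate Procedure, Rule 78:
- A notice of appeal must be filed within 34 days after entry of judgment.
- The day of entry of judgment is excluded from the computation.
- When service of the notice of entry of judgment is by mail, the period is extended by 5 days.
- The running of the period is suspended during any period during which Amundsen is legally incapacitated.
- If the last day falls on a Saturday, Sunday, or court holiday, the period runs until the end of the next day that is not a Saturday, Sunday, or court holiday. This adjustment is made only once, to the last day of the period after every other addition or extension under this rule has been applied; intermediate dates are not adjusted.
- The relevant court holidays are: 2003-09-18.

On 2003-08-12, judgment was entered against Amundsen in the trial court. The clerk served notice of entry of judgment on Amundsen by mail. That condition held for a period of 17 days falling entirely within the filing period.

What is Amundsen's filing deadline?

34 days after 2003-08-12 is September 15, 2003.
Service was by mail, adding 5 days: September 15, 2003 + 5 days = September 20, 2003.
Tolling adds 17 days: September 20, 2003 + 17 days = October 7, 2003.
October 7, 2003 is a Tuesday and not a court holiday, so no extension applies.

October 7, 2003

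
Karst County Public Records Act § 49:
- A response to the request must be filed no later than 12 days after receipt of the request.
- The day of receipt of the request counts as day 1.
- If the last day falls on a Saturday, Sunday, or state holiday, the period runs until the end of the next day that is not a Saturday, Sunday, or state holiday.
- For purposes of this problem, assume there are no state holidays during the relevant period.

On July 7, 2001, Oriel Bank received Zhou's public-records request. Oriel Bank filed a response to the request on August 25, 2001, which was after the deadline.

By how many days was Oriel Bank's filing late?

38 days

Counting July 7, 2001 as day 1, day 12 is July 18, 2001.
July 18, 2001 is a Wednesday and not a state holiday, so no extension applies.
The deadline is July 18, 2001; from July 18, 2001 to August 25, 2001 is 38 days.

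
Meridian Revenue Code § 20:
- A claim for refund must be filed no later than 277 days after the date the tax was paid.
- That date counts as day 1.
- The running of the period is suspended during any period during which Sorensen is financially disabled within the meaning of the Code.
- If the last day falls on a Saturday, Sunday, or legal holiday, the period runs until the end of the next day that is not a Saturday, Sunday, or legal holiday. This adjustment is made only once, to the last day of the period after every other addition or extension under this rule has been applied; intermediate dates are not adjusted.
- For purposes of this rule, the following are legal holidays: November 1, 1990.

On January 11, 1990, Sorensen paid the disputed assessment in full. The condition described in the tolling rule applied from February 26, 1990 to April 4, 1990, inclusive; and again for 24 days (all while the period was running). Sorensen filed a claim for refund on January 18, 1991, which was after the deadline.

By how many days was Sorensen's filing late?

Counting January 11, 1990 as day 1, day 277 is October 14, 1990.
From February 26, 1990 through April 4, 1990 inclusive is 38 days; tolling adds 38 days: October 14, 1990 + 38 days = November 21, 1990.
Tolling adds 24 days: November 21, 1990 + 24 days = December 15, 1990.
December 15, 1990 is Saturday; December 16, 1990 is Sunday. The next qualifying day is December 17, 1990.
The deadline is December 17, 1990; from December 17, 1990 to January 18, 1991 is 32 days.

32 days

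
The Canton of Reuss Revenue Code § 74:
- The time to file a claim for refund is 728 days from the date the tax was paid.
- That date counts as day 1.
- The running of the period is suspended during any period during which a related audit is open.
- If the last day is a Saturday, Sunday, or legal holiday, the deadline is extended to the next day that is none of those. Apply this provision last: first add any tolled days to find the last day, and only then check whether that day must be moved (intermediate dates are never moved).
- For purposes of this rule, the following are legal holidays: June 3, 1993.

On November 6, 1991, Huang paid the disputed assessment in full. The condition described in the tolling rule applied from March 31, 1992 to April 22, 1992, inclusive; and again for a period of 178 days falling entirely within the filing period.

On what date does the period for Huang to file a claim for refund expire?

May 23, 1994

Counting November 6, 1991 as day 1, day 728 is November 2, 1993.
From March 31, 1992 through April 22, 1992 inclusive is 23 days; tolling adds 23 days: November 2, 1993 + 23 days = November 25, 1993.
Tolling adds 178 days: November 25, 1993 + 178 days = May 22, 1994.
May 22, 1994 is Sunday. The next qualifying day is May 23, 1994.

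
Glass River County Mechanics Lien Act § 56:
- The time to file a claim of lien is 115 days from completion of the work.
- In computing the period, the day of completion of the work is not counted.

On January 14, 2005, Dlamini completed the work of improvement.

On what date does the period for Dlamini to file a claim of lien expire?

May 9, 2005

115 days after January 14, 2005 is May 9, 2005.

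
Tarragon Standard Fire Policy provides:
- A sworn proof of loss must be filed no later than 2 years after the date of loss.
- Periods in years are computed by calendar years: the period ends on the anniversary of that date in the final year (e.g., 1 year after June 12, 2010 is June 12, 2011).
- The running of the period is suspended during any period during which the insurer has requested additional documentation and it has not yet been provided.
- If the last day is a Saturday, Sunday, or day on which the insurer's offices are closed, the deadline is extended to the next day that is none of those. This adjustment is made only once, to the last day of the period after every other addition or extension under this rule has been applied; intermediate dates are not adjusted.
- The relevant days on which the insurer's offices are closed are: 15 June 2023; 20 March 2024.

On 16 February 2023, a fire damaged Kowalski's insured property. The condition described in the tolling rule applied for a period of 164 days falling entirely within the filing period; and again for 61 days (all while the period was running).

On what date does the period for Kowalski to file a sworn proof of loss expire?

2 years after 16 February 2023 is February 16, 2025.
Tolling adds 164 days: February 16, 2025 + 164 days = July 30, 2025.
Tolling adds 61 days: July 30, 2025 + 61 days = September 29, 2025.
September 29, 2025 is a Monday and not a day on which the insurer's offices are closed, so no extension applies.

September 29, 2025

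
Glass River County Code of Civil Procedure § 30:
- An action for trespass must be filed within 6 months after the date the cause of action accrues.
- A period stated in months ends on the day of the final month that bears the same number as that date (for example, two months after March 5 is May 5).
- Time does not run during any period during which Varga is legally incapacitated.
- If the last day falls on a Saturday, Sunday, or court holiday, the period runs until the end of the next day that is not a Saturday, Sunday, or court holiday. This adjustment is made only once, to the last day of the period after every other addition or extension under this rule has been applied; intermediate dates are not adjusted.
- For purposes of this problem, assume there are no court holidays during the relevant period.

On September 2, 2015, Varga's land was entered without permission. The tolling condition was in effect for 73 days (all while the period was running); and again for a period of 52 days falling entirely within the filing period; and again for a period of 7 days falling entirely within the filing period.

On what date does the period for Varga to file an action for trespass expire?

6 months after September 2, 2015 is March 2, 2016.
Tolling adds 73 days: March 2, 2016 + 73 days = May 14, 2016.
Tolling adds 52 days: May 14, 2016 + 52 days = July 5, 2016.
Tolling adds 7 days: July 5, 2016 + 7 days = July 12, 2016.
July 12, 2016 is a Tuesday and not a court holiday, so no extension applies.

July 12, 2016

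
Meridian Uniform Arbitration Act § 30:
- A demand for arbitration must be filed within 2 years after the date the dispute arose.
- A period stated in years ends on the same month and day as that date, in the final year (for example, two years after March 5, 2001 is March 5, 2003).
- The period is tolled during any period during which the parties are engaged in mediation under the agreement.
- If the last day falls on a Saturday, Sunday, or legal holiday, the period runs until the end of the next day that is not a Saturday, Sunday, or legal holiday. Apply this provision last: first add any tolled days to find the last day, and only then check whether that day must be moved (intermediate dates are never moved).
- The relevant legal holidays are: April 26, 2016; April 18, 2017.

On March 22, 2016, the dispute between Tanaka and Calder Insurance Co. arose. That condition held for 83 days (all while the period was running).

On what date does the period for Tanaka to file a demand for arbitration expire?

2 years after March 22, 2016 is March 22, 2018.
Tolling adds 83 days: March 22, 2018 + 83 days = June 13, 2018.
June 13, 2018 is a Wednesday and not a legal holiday, so no extension applies.

June 13, 2018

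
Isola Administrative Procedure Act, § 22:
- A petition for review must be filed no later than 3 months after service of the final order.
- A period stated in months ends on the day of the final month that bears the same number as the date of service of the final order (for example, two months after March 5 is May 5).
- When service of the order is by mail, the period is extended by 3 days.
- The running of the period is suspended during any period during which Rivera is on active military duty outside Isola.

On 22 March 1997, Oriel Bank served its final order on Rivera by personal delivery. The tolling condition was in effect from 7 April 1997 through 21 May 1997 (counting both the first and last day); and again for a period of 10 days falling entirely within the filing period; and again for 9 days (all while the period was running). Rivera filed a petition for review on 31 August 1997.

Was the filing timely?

No

3 months after 22 March 1997 is June 22, 1997.
Service was not by mail, so no mail extension applies.
From April 7, 1997 through May 21, 1997 inclusive is 45 days; tolling adds 45 days: June 22, 1997 + 45 days = August 6, 1997.
Tolling adds 10 days: August 6, 1997 + 10 days = August 16, 1997.
Tolling adds 9 days: August 16, 1997 + 9 days = August 25, 1997.
The deadline is August 25, 1997; the filing on August 31, 1997 is after that date.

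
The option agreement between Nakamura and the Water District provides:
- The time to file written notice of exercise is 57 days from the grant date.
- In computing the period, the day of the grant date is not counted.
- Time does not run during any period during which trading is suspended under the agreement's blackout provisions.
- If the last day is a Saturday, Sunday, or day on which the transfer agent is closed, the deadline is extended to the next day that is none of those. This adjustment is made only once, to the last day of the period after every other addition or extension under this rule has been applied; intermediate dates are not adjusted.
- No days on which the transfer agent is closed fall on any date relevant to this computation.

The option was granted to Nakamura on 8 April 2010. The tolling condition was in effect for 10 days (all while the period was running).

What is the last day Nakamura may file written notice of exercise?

57 days after 8 April 2010 is June 4, 2010.
Tolling adds 10 days: June 4, 2010 + 10 days = June 14, 2010.
June 14, 2010 is a Monday and not a day on which the transfer agent is closed, so no extension applies.

June 14, 2010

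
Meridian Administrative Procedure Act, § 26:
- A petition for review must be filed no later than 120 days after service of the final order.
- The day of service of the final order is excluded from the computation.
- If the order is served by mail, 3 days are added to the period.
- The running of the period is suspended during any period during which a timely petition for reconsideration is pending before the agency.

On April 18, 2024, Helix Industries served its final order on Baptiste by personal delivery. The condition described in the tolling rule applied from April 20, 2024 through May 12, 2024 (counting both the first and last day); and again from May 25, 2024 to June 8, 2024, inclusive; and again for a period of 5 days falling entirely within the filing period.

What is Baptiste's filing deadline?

September 28, 2024

120 days after April 18, 2024 is August 16, 2024.
Service was not by mail, so no mail extension applies.
From April 20, 2024 through May 12, 2024 inclusive is 23 days; tolling adds 23 days: August 16, 2024 + 23 days = September 8, 2024.
From May 25, 2024 through June 8, 2024 inclusive is 15 days; tolling adds 15 days: September 8, 2024 + 15 days = September 23, 2024.
Tolling adds 5 days: September 23, 2024 + 5 days = September 28, 2024.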